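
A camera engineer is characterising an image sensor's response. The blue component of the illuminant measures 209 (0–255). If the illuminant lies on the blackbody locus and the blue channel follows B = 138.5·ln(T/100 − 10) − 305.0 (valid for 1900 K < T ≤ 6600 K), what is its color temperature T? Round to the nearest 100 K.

5100 K

ln(t − 10) = (209 + 305.0) / 138.5 = 3.7112.
t − 10 = e^3.7112 = 40.903, so t = 50.903.
T = 100·t = 5090 K → 5100 K to the nearest 100 K.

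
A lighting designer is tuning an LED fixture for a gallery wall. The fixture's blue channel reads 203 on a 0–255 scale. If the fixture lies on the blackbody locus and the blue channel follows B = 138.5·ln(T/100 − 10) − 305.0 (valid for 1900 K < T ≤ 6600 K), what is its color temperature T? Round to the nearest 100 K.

4900 K

ln(t − 10) = (203 + 305.0) / 138.5 = 3.6679.
t − 10 = e^3.6679 = 39.168, so t = 49.168.
T = 100·t = 4917 K → 4900 K to the nearest 100 K.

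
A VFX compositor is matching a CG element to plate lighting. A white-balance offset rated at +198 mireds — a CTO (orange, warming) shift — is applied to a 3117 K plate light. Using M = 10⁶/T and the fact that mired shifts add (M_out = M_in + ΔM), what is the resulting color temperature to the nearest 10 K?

M_in = 10⁶/3117 = 320.82 mireds.
M_out = 320.82 + (+198) = 518.82 mireds.
T_out = 10⁶/518.82 = 1927.4 K → 1930 K.

1930 K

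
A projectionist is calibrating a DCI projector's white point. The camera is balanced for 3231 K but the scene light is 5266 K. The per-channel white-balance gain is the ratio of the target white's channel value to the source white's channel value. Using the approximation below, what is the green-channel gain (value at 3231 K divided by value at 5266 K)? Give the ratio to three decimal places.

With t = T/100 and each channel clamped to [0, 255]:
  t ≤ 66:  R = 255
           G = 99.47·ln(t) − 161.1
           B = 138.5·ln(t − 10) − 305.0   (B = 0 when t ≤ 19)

0.792

At 5266 K (t = 52.66):
  G = 99.47·ln 52.66 − 161.1 = 99.47·3.9639 − 161.1 = 233.185.
At 3231 K (t = 32.31):
  G = 99.47·ln 32.31 − 161.1 = 99.47·3.4754 − 161.1 = 184.596.
Gain = 184.596 / 233.185 = 0.7916 → 0.792.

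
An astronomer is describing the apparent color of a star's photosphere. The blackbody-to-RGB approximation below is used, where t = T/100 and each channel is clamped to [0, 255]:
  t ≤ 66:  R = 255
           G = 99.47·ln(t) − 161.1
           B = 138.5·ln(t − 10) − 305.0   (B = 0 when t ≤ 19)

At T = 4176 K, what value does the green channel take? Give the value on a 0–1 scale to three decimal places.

0.824

t = 4176/100 = 41.76; the t ≤ 66 branch applies.
G = 99.47·ln 41.76 − 161.1 = 99.47·3.7319 − 161.1 = 210.116.
On a 0–1 scale: 210.116/255 = 0.8240 → 0.824.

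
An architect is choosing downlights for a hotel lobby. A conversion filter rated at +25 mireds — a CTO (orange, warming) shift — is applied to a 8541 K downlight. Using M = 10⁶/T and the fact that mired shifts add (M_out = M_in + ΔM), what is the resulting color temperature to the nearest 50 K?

7050 K

M_in = 10⁶/8541 = 117.08 mireds.
M_out = 117.08 + (+25) = 142.08 mireds.
T_out = 10⁶/142.08 = 7038.2 K → 7050 K.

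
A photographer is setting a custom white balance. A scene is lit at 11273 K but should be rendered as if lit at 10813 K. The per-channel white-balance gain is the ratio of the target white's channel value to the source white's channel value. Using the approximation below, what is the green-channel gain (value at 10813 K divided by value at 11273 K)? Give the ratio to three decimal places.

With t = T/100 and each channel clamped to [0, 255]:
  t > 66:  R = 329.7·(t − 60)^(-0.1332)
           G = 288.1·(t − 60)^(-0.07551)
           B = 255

At 11273 K (t = 112.73):
  G = 288.1·(112.73 − 60)^(-0.07551) = 288.1·52.73^(-0.07551) = 288.1·0.74125 = 213.555.
At 10813 K (t = 108.13):
  G = 288.1·(108.13 − 60)^(-0.07551) = 288.1·48.13^(-0.07551) = 288.1·0.74638 = 215.032.
Gain = 215.032 / 213.555 = 1.0069 → 1.007.

1.007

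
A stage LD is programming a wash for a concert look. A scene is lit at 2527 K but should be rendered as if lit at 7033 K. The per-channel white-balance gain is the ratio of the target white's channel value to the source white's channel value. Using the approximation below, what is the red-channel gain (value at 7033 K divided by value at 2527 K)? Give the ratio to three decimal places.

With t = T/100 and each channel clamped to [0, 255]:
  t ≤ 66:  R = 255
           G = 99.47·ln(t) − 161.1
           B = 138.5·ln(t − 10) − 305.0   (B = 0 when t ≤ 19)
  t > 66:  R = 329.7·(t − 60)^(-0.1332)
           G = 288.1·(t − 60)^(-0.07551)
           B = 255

At 2527 K (t = 25.27):
  R = 255 by definition for t ≤ 66.
At 7033 K (t = 70.33):
  R = 329.7·(70.33 − 60)^(-0.1332) = 329.7·10.33^(-0.1332) = 329.7·0.73269 = 241.569.
Gain = 241.569 / 255.000 = 0.9473 → 0.947.

0.947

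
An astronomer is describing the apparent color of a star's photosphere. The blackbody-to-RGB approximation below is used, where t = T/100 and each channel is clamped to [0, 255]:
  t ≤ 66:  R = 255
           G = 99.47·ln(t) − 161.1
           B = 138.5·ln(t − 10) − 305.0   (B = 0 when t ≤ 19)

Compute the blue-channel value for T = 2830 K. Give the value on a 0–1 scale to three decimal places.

t = 2830/100 = 28.3; the t ≤ 66 branch applies.
B = 138.5·ln(28.3 − 10) − 305.0 = 138.5·ln 18.3 − 305.0 = 138.5·2.9069 − 305.0 = 97.606.
On a 0–1 scale: 97.606/255 = 0.3828 → 0.383.

0.383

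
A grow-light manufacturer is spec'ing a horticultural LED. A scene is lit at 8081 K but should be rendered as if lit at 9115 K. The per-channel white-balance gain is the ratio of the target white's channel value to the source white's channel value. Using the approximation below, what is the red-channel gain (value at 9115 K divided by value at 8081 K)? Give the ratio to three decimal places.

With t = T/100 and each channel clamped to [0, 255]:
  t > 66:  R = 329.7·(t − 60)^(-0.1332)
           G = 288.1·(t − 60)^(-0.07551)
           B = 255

At 8081 K (t = 80.81):
  R = 329.7·(80.81 − 60)^(-0.1332) = 329.7·20.81^(-0.1332) = 329.7·0.66743 = 220.052.
At 9115 K (t = 91.15):
  R = 329.7·(91.15 − 60)^(-0.1332) = 329.7·31.15^(-0.1332) = 329.7·0.63252 = 208.540.
Gain = 208.540 / 220.052 = 0.9477 → 0.948.

0.948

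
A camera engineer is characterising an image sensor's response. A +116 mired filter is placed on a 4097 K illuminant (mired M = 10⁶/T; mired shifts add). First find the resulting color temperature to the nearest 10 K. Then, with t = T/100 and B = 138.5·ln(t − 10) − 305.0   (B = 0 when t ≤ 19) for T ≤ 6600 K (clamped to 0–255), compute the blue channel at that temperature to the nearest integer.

94

M_in = 10⁶/4097 = 244.08; M_out = 244.08 + (+116) = 360.08.
T_out = 10⁶/360.08 = 2777.2 K → 2780 K; t = 27.8.
B = 138.5·ln(27.8 − 10) − 305.0 = 138.5·ln 17.8 − 305.0 = 138.5·2.8792 − 305.0 = 93.769.
Rounded: 94.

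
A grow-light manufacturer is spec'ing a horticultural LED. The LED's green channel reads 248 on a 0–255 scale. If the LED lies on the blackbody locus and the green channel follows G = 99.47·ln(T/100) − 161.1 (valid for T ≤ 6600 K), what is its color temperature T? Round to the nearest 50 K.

6100 K

ln t = (248 + 161.1) / 99.47 = 4.1128.
t = e^4.1128 = 61.117.
T = 100·t = 6112 K → 6100 K to the nearest 50 K.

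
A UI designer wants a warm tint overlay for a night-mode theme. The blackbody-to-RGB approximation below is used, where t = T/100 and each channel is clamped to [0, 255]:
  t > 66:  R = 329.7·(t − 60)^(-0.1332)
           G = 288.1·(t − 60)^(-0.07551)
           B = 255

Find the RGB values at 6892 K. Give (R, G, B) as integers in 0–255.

(246, 244, 255)

t = 6892/100 = 68.92; the t > 66 branch applies.
R = 329.7·(68.92 − 60)^(-0.1332) = 329.7·8.92^(-0.1332) = 329.7·0.74716 = 246.337.
G = 288.1·(68.92 − 60)^(-0.07551) = 288.1·8.92^(-0.07551) = 288.1·0.84769 = 244.220.
B = 255 by definition for t > 66.
Rounded: (246, 244, 255).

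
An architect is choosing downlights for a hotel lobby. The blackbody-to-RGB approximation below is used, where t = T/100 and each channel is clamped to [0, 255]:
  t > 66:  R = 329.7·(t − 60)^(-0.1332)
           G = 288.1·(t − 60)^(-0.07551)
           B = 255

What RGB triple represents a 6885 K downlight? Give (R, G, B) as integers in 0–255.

(247, 244, 255)

t = 6885/100 = 68.85; the t > 66 branch applies.
R = 329.7·(68.85 − 60)^(-0.1332) = 329.7·8.85^(-0.1332) = 329.7·0.74794 = 246.596.
G = 288.1·(68.85 − 60)^(-0.07551) = 288.1·8.85^(-0.07551) = 288.1·0.84820 = 244.365.
B = 255 by definition for t > 66.
Rounded: (247, 244, 255).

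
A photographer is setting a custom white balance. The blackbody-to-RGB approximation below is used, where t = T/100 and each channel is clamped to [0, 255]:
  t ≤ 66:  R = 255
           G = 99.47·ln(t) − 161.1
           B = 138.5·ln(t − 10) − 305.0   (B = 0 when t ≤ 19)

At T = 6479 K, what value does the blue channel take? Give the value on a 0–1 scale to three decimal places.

t = 6479/100 = 64.79; the t ≤ 66 branch applies.
B = 138.5·ln(64.79 − 10) − 305.0 = 138.5·ln 54.79 − 305.0 = 138.5·4.0035 − 305.0 = 249.486.
On a 0–1 scale: 249.486/255 = 0.9784 → 0.978.

0.978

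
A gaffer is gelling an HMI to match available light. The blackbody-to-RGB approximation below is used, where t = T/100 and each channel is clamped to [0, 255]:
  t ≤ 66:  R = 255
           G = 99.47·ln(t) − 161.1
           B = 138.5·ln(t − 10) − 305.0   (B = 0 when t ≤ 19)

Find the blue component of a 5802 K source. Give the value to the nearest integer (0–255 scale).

t = 5802/100 = 58.02; the t ≤ 66 branch applies.
B = 138.5·ln(58.02 − 10) − 305.0 = 138.5·ln 48.02 − 305.0 = 138.5·3.8716 − 305.0 = 231.219.
Rounded: 231.

231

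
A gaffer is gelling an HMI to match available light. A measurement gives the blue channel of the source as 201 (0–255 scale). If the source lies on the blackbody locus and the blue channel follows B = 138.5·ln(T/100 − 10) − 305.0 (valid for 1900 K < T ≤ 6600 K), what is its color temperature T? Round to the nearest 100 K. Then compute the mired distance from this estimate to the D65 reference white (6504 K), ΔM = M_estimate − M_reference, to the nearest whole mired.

+50 mireds

ln(t − 10) = (201 + 305.0) / 138.5 = 3.6534.
t − 10 = e^3.6534 = 38.607, so t = 48.607.
T = 100·t = 4861 K → 4900 K to the nearest 100 K.
M_estimate = 10⁶/4900 = 204.08; M_reference = 10⁶/6504 = 153.75.
ΔM = 204.08 − 153.75 = 50.33 → +50 mireds.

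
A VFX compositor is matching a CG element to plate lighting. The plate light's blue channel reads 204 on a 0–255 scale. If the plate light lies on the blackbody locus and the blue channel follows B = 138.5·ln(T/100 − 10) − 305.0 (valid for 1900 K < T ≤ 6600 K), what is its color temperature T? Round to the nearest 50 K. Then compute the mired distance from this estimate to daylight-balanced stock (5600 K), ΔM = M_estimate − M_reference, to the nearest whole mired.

ln(t − 10) = (204 + 305.0) / 138.5 = 3.6751.
t − 10 = e^3.6751 = 39.452, so t = 49.452.
T = 100·t = 4945 K → 4950 K to the nearest 50 K.
M_estimate = 10⁶/4950 = 202.02; M_reference = 10⁶/5600 = 178.57.
ΔM = 202.02 − 178.57 = 23.45 → +23 mireds.

+23 mireds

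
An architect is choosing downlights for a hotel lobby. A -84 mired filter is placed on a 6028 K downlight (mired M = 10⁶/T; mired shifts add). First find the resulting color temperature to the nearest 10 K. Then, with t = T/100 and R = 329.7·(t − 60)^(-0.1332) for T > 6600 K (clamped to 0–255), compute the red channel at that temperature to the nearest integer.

M_in = 10⁶/6028 = 165.89; M_out = 165.89 + (-84) = 81.89.
T_out = 10⁶/81.89 = 12211.1 K → 12210 K; t = 122.1.
R = 329.7·(122.1 − 60)^(-0.1332) = 329.7·62.1^(-0.1332) = 329.7·0.57698 = 190.230.
Rounded: 190.

190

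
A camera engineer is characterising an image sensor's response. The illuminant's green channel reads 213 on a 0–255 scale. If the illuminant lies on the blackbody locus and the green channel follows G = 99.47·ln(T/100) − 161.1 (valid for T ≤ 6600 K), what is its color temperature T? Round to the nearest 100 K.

4300 K

ln t = (213 + 161.1) / 99.47 = 3.7609.
t = e^3.7609 = 42.989.
T = 100·t = 4299 K → 4300 K to the nearest 100 K.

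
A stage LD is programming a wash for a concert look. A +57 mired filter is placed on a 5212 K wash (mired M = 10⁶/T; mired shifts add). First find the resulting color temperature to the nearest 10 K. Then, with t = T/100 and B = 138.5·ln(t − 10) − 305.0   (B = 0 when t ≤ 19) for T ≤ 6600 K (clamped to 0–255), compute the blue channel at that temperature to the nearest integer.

M_in = 10⁶/5212 = 191.86; M_out = 191.86 + (+57) = 248.86.
T_out = 10⁶/248.86 = 4018.2 K → 4020 K; t = 40.2.
B = 138.5·ln(40.2 − 10) − 305.0 = 138.5·ln 30.2 − 305.0 = 138.5·3.4078 − 305.0 = 166.986.
Rounded: 167.

167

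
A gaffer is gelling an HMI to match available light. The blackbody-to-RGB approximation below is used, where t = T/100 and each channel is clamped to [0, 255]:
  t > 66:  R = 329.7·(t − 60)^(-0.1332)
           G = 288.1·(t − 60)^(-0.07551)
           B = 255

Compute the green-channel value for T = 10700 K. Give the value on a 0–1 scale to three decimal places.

0.845

t = 10700/100 = 107; the t > 66 branch applies.
G = 288.1·(107 − 60)^(-0.07551) = 288.1·47^(-0.07551) = 288.1·0.74772 = 215.419.
On a 0–1 scale: 215.419/255 = 0.8448 → 0.845.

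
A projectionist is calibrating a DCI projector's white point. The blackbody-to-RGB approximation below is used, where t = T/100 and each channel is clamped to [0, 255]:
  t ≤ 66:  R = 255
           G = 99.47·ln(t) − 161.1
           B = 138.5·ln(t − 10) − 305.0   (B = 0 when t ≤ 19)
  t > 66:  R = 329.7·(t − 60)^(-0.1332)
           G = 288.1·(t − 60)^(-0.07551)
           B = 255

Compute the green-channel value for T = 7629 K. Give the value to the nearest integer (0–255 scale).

233

t = 7629/100 = 76.29; the t > 66 branch applies.
G = 288.1·(76.29 − 60)^(-0.07551) = 288.1·16.29^(-0.07551) = 288.1·0.81001 = 233.363.
Rounded: 233.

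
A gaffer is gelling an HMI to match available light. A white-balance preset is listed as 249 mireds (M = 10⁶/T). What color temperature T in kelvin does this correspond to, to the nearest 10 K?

T = 10⁶ / 249 = 4016.06 K → 4020 K.

4020 K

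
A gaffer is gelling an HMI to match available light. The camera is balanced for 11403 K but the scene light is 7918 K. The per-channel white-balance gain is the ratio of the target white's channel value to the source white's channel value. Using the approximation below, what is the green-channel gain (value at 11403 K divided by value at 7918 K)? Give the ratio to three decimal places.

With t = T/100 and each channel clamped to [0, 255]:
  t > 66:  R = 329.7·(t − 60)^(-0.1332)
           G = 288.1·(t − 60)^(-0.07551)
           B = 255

0.925

At 7918 K (t = 79.18):
  G = 288.1·(79.18 − 60)^(-0.07551) = 288.1·19.18^(-0.07551) = 288.1·0.80008 = 230.502.
At 11403 K (t = 114.03):
  G = 288.1·(114.03 − 60)^(-0.07551) = 288.1·54.03^(-0.07551) = 288.1·0.73989 = 213.163.
Gain = 213.163 / 230.502 = 0.9248 → 0.925.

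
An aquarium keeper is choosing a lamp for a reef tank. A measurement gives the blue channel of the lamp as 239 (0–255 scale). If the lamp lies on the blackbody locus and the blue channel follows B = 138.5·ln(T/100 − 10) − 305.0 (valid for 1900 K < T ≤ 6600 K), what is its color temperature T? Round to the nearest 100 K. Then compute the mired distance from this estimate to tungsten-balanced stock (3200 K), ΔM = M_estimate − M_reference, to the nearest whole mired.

ln(t − 10) = (239 + 305.0) / 138.5 = 3.9278.
t − 10 = e^3.9278 = 50.795, so t = 60.795.
T = 100·t = 6079 K → 6100 K to the nearest 100 K.
M_estimate = 10⁶/6100 = 163.93; M_reference = 10⁶/3200 = 312.50.
ΔM = 163.93 − 312.50 = -148.57 → -149 mireds.

-149 mireds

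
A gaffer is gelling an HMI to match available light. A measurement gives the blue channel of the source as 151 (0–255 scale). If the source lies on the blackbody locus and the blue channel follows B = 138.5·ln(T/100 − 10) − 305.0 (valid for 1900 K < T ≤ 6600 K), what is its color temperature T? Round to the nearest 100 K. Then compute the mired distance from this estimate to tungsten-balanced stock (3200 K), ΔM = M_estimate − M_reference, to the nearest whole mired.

ln(t − 10) = (151 + 305.0) / 138.5 = 3.2924.
t − 10 = e^3.2924 = 26.908, so t = 36.908.
T = 100·t = 3691 K → 3700 K to the nearest 100 K.
M_estimate = 10⁶/3700 = 270.27; M_reference = 10⁶/3200 = 312.50.
ΔM = 270.27 − 312.50 = -42.23 → -42 mireds.

-42 mireds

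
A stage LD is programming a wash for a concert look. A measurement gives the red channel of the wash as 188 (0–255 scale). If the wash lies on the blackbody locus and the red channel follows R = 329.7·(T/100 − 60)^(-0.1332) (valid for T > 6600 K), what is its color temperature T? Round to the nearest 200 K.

(t − 60)^(-0.1332) = 188/329.7 = 0.57022.
t − 60 = 0.57022^(1/-0.1332) = 0.57022^(-7.508) = 67.848, so t = 127.848.
T = 100·t = 12785 K → 12800 K to the nearest 200 K.

12800 K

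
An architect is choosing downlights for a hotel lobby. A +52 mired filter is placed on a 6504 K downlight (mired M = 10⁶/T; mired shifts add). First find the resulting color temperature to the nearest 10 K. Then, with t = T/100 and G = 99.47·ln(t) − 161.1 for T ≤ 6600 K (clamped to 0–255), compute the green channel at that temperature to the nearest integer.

225

M_in = 10⁶/6504 = 153.75; M_out = 153.75 + (+52) = 205.75.
T_out = 10⁶/205.75 = 4860.2 K → 4860 K; t = 48.6.
G = 99.47·ln 48.6 − 161.1 = 99.47·3.8836 − 161.1 = 225.204.
Rounded: 225.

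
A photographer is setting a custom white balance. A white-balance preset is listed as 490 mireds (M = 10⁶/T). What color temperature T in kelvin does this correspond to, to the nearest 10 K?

2040 K

T = 10⁶ / 490 = 2040.82 K → 2040 K.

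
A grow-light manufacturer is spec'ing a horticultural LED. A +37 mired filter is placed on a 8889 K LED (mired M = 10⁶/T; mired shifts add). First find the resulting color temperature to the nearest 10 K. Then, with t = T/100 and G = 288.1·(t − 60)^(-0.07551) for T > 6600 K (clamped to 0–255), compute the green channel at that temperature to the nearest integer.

249

M_in = 10⁶/8889 = 112.50; M_out = 112.50 + (+37) = 149.50.
T_out = 10⁶/149.50 = 6689.0 K → 6690 K; t = 66.9.
G = 288.1·(66.9 − 60)^(-0.07551) = 288.1·6.9^(-0.07551) = 288.1·0.86429 = 249.001.
Rounded: 249.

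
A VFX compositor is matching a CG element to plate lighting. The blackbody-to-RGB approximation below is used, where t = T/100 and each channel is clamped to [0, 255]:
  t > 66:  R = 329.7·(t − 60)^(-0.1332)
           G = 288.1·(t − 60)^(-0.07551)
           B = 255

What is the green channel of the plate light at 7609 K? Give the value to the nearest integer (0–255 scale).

t = 7609/100 = 76.09; the t > 66 branch applies.
G = 288.1·(76.09 − 60)^(-0.07551) = 288.1·16.09^(-0.07551) = 288.1·0.81076 = 233.580.
Rounded: 234.

234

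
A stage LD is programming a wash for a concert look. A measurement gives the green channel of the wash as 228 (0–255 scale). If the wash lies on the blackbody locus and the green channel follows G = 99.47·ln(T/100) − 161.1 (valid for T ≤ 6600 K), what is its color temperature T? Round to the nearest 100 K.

5000 K

ln t = (228 + 161.1) / 99.47 = 3.9117.
t = e^3.9117 = 49.985.
T = 100·t = 4999 K → 5000 K to the nearest 100 K.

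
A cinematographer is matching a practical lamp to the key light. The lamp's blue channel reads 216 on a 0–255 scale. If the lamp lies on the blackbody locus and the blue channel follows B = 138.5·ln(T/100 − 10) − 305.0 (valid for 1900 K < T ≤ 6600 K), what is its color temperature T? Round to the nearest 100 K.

5300 K

ln(t − 10) = (216 + 305.0) / 138.5 = 3.7617.
t − 10 = e^3.7617 = 43.023, so t = 53.023.
T = 100·t = 5302 K → 5300 K to the nearest 100 K.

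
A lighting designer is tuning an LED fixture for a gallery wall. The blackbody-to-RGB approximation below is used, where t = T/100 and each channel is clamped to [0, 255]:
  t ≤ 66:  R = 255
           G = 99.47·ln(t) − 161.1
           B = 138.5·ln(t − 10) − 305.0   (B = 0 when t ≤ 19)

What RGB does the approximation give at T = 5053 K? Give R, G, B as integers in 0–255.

R=255, G=229, B=208

t = 5053/100 = 50.53; the t ≤ 66 branch applies.
R = 255 by definition for t ≤ 66.
G = 99.47·ln 50.53 − 161.1 = 99.47·3.9226 − 161.1 = 229.078.
B = 138.5·ln(50.53 − 10) − 305.0 = 138.5·ln 40.53 − 305.0 = 138.5·3.7020 − 305.0 = 207.733.
Rounded: (255, 229, 208).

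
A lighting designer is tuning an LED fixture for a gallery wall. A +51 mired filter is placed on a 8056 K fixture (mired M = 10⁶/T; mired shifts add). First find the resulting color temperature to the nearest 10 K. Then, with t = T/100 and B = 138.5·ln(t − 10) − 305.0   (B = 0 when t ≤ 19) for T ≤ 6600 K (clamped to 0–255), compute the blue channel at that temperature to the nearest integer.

M_in = 10⁶/8056 = 124.13; M_out = 124.13 + (+51) = 175.13.
T_out = 10⁶/175.13 = 5710.0 K → 5710 K; t = 57.1.
B = 138.5·ln(57.1 − 10) − 305.0 = 138.5·ln 47.1 − 305.0 = 138.5·3.8523 − 305.0 = 228.540.
Rounded: 229.

229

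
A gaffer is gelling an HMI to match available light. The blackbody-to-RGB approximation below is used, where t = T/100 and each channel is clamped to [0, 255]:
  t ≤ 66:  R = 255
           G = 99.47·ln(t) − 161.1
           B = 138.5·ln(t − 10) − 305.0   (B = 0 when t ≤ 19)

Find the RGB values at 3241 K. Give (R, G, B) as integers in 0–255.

(255, 185, 126)

t = 3241/100 = 32.41; the t ≤ 66 branch applies.
R = 255 by definition for t ≤ 66.
G = 99.47·ln 32.41 − 161.1 = 99.47·3.4785 − 161.1 = 184.903.
B = 138.5·ln(32.41 − 10) − 305.0 = 138.5·ln 22.41 − 305.0 = 138.5·3.1095 − 305.0 = 125.667.
Rounded: (255, 185, 126).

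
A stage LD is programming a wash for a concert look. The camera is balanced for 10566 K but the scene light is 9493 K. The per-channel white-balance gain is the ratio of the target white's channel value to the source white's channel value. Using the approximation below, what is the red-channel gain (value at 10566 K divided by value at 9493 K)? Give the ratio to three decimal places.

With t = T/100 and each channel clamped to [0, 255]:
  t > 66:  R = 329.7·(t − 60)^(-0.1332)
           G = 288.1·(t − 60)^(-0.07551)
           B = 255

0.965

At 9493 K (t = 94.93):
  R = 329.7·(94.93 − 60)^(-0.1332) = 329.7·34.93^(-0.1332) = 329.7·0.62294 = 205.383.
At 10566 K (t = 105.66):
  R = 329.7·(105.66 − 60)^(-0.1332) = 329.7·45.66^(-0.1332) = 329.7·0.60110 = 198.184.
Gain = 198.184 / 205.383 = 0.9649 → 0.965.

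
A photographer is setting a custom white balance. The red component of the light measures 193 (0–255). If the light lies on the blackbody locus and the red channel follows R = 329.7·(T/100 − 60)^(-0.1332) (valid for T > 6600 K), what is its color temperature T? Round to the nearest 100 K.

(t − 60)^(-0.1332) = 193/329.7 = 0.58538.
t − 60 = 0.58538^(1/-0.1332) = 0.58538^(-7.508) = 55.713, so t = 115.713.
T = 100·t = 11571 K → 11600 K to the nearest 100 K.

11600 K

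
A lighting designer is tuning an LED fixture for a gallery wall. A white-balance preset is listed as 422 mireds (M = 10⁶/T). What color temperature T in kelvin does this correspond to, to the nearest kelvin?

2370 K

T = 10⁶ / 422 = 2369.67 K → 2370 K.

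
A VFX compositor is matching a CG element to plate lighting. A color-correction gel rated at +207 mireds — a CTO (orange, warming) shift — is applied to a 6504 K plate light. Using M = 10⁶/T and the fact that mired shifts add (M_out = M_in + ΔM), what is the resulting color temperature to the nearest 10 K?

2770 K

M_in = 10⁶/6504 = 153.75 mireds.
M_out = 153.75 + (+207) = 360.75 mireds.
T_out = 10⁶/360.75 = 2772.0 K → 2770 K.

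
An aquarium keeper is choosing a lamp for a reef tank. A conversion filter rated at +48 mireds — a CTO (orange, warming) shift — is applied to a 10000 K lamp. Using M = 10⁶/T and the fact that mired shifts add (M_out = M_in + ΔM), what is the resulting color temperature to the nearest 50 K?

6750 K

M_in = 10⁶/10000 = 100.00 mireds.
M_out = 100.00 + (+48) = 148.00 mireds.
T_out = 10⁶/148.00 = 6756.8 K → 6750 K.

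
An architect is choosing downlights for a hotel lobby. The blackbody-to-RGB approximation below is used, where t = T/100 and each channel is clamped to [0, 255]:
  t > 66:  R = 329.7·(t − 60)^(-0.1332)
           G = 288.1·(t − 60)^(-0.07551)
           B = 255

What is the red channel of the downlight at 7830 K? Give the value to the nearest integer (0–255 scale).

t = 7830/100 = 78.3; the t > 66 branch applies.
R = 329.7·(78.3 − 60)^(-0.1332) = 329.7·18.3^(-0.1332) = 329.7·0.67896 = 223.852.
Rounded: 224.

224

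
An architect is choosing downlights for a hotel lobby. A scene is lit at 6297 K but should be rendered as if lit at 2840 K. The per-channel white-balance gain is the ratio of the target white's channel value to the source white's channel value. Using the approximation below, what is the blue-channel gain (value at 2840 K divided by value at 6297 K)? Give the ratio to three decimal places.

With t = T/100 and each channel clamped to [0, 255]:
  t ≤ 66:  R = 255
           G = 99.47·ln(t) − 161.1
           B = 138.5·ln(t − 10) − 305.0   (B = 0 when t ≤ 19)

0.402

At 6297 K (t = 62.97):
  B = 138.5·ln(62.97 − 10) − 305.0 = 138.5·ln 52.97 − 305.0 = 138.5·3.9697 − 305.0 = 244.807.
At 2840 K (t = 28.4):
  B = 138.5·ln(28.4 − 10) − 305.0 = 138.5·ln 18.4 − 305.0 = 138.5·2.9124 − 305.0 = 98.361.
Gain = 98.361 / 244.807 = 0.4018 → 0.402.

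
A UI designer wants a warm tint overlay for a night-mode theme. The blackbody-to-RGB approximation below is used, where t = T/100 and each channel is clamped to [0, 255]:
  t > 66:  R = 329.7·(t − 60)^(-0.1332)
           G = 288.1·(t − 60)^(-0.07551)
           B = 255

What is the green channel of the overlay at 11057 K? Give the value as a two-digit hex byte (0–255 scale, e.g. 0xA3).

t = 11057/100 = 110.57; the t > 66 branch applies.
G = 288.1·(110.57 − 60)^(-0.07551) = 288.1·50.57^(-0.07551) = 288.1·0.74360 = 214.231.
Rounded: 214; in hex, 0xD6.

0xD6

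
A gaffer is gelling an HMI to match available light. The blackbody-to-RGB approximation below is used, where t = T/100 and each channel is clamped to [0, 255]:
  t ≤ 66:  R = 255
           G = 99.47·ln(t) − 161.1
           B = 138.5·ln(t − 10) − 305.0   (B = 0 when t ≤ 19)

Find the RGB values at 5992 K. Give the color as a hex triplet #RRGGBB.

t = 5992/100 = 59.92; the t ≤ 66 branch applies.
R = 255 by definition for t ≤ 66.
G = 99.47·ln 59.92 − 161.1 = 99.47·4.0930 − 161.1 = 246.032.
B = 138.5·ln(59.92 − 10) − 305.0 = 138.5·ln 49.92 − 305.0 = 138.5·3.9104 − 305.0 = 236.593.
Rounded: (255, 246, 237).
In hex: #FFF6ED.

#FFF6ED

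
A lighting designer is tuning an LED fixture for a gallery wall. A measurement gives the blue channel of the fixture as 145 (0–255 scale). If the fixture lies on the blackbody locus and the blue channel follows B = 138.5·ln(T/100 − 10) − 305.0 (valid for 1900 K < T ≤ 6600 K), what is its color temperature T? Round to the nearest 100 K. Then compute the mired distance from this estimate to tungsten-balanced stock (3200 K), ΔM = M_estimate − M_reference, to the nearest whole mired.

ln(t − 10) = (145 + 305.0) / 138.5 = 3.2491.
t − 10 = e^3.2491 = 25.767, so t = 35.767.
T = 100·t = 3577 K → 3600 K to the nearest 100 K.
M_estimate = 10⁶/3600 = 277.78; M_reference = 10⁶/3200 = 312.50.
ΔM = 277.78 − 312.50 = -34.72 → -35 mireds.

-35 mireds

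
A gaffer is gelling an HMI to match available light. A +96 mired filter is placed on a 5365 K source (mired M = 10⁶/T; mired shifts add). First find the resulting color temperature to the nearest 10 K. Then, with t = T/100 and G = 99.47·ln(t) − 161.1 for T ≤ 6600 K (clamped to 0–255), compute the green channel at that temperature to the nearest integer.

M_in = 10⁶/5365 = 186.39; M_out = 186.39 + (+96) = 282.39.
T_out = 10⁶/282.39 = 3541.2 K → 3540 K; t = 35.4.
G = 99.47·ln 35.4 − 161.1 = 99.47·3.5667 − 161.1 = 193.681.
Rounded: 194.

194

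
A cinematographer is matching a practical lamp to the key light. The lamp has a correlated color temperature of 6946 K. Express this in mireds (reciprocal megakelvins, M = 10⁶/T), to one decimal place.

144.0 mireds

M = 10⁶ / 6946 = 143.968 → 144.0 mireds.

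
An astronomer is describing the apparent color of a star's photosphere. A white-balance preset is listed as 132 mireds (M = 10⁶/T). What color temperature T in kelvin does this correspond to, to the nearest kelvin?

7576 K

T = 10⁶ / 132 = 7575.76 K → 7576 K.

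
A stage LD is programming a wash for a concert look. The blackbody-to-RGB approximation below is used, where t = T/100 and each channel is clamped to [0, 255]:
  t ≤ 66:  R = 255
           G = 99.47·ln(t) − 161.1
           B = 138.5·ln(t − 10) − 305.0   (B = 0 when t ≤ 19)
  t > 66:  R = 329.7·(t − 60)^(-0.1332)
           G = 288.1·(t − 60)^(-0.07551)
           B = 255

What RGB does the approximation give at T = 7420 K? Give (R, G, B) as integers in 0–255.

t = 7420/100 = 74.2; the t > 66 branch applies.
R = 329.7·(74.2 − 60)^(-0.1332) = 329.7·14.2^(-0.1332) = 329.7·0.70229 = 231.544.
G = 288.1·(74.2 − 60)^(-0.07551) = 288.1·14.2^(-0.07551) = 288.1·0.81845 = 235.795.
B = 255 by definition for t > 66.
Rounded: (232, 236, 255).

(232, 236, 255)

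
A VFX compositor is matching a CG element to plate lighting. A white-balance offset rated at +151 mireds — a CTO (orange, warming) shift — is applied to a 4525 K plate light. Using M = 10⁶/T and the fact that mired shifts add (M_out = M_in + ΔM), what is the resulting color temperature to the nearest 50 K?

2700 K

M_in = 10⁶/4525 = 220.99 mireds.
M_out = 220.99 + (+151) = 371.99 mireds.
T_out = 10⁶/371.99 = 2688.2 K → 2700 K.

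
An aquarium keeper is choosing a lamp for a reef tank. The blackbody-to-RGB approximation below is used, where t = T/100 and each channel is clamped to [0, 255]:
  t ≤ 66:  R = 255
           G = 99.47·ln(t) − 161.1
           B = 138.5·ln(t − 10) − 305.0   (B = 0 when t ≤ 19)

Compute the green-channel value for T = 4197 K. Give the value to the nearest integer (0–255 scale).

211

t = 4197/100 = 41.97; the t ≤ 66 branch applies.
G = 99.47·ln 41.97 − 161.1 = 99.47·3.7370 − 161.1 = 210.615.
Rounded: 211.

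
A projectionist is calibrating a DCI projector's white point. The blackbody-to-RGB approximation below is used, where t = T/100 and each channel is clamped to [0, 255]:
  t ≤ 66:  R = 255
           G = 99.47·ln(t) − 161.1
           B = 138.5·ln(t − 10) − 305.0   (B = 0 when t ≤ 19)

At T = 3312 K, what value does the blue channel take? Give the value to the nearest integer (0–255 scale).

t = 3312/100 = 33.12; the t ≤ 66 branch applies.
B = 138.5·ln(33.12 − 10) − 305.0 = 138.5·ln 23.12 − 305.0 = 138.5·3.1407 − 305.0 = 129.987.
Rounded: 130.

130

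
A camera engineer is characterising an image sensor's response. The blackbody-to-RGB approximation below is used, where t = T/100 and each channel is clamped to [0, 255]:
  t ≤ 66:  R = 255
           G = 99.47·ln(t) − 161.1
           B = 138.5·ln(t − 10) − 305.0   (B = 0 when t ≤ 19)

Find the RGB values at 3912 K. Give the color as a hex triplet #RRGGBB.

#FFCCA2

t = 3912/100 = 39.12; the t ≤ 66 branch applies.
R = 255 by definition for t ≤ 66.
G = 99.47·ln 39.12 − 161.1 = 99.47·3.6666 − 161.1 = 203.620.
B = 138.5·ln(39.12 − 10) − 305.0 = 138.5·ln 29.12 − 305.0 = 138.5·3.3714 − 305.0 = 161.942.
Rounded: (255, 204, 162).
In hex: #FFCCA2.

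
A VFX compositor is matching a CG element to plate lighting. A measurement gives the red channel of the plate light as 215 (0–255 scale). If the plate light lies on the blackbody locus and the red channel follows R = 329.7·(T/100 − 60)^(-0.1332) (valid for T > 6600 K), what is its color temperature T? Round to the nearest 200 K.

8400 K

(t − 60)^(-0.1332) = 215/329.7 = 0.65211.
t − 60 = 0.65211^(1/-0.1332) = 0.65211^(-7.508) = 24.774, so t = 84.774.
T = 100·t = 8477 K → 8400 K to the nearest 200 K.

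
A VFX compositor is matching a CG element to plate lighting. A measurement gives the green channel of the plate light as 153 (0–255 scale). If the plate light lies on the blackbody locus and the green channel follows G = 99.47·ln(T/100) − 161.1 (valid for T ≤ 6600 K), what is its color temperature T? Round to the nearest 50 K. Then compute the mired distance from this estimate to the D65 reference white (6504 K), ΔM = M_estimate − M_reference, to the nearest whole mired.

+272 mireds

ln t = (153 + 161.1) / 99.47 = 3.1577.
t = e^3.1577 = 23.517.
T = 100·t = 2352 K → 2350 K to the nearest 50 K.
M_estimate = 10⁶/2350 = 425.53; M_reference = 10⁶/6504 = 153.75.
ΔM = 425.53 − 153.75 = 271.78 → +272 mireds.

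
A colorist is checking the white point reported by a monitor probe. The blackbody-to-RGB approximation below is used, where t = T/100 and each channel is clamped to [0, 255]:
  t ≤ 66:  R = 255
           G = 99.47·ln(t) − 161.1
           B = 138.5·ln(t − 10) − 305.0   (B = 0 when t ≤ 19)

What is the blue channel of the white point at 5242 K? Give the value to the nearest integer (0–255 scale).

214

t = 5242/100 = 52.42; the t ≤ 66 branch applies.
B = 138.5·ln(52.42 − 10) − 305.0 = 138.5·ln 42.42 − 305.0 = 138.5·3.7476 − 305.0 = 214.045.
Rounded: 214.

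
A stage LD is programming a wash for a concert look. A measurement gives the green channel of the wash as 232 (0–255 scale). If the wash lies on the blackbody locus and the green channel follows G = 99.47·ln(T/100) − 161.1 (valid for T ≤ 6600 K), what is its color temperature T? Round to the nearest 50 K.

5200 K

ln t = (232 + 161.1) / 99.47 = 3.9519.
t = e^3.9519 = 52.036.
T = 100·t = 5204 K → 5200 K to the nearest 50 K.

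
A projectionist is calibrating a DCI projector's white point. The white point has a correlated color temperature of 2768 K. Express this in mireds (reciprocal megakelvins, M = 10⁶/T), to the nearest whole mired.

361 mireds

M = 10⁶ / 2768 = 361.272 → 361 mireds.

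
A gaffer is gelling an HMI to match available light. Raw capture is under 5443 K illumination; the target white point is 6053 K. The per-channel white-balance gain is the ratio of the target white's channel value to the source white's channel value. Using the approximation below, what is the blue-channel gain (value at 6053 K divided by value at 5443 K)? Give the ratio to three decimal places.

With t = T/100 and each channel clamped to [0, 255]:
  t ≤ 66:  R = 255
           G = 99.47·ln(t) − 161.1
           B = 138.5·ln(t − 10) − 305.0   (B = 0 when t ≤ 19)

At 5443 K (t = 54.43):
  B = 138.5·ln(54.43 − 10) − 305.0 = 138.5·ln 44.43 − 305.0 = 138.5·3.7939 − 305.0 = 220.457.
At 6053 K (t = 60.53):
  B = 138.5·ln(60.53 − 10) − 305.0 = 138.5·ln 50.53 − 305.0 = 138.5·3.9226 − 305.0 = 238.276.
Gain = 238.276 / 220.457 = 1.0808 → 1.081.

1.081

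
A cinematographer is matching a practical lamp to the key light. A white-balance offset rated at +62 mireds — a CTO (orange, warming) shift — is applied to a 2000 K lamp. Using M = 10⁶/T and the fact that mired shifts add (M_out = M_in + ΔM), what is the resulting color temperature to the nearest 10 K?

M_in = 10⁶/2000 = 500.00 mireds.
M_out = 500.00 + (+62) = 562.00 mireds.
T_out = 10⁶/562.00 = 1779.4 K → 1780 K.

1780 K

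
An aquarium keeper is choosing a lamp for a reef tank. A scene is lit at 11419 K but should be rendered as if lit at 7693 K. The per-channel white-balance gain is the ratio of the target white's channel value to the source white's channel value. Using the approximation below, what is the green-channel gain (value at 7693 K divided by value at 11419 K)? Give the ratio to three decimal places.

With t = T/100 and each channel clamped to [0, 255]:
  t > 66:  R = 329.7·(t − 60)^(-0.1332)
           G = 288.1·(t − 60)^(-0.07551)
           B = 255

1.092

At 11419 K (t = 114.19):
  G = 288.1·(114.19 − 60)^(-0.07551) = 288.1·54.19^(-0.07551) = 288.1·0.73973 = 213.115.
At 7693 K (t = 76.93):
  G = 288.1·(76.93 − 60)^(-0.07551) = 288.1·16.93^(-0.07551) = 288.1·0.80765 = 232.684.
Gain = 232.684 / 213.115 = 1.0918 → 1.092.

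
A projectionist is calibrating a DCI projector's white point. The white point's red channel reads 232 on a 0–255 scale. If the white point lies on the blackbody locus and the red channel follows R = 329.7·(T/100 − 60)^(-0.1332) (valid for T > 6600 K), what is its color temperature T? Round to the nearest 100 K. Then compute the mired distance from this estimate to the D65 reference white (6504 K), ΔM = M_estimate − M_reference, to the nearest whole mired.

-19 mireds

(t − 60)^(-0.1332) = 232/329.7 = 0.70367.
t − 60 = 0.70367^(1/-0.1332) = 0.70367^(-7.508) = 13.992, so t = 73.992.
T = 100·t = 7399 K → 7400 K to the nearest 100 K.
M_estimate = 10⁶/7400 = 135.14; M_reference = 10⁶/6504 = 153.75.
ΔM = 135.14 − 153.75 = -18.62 → -19 mireds.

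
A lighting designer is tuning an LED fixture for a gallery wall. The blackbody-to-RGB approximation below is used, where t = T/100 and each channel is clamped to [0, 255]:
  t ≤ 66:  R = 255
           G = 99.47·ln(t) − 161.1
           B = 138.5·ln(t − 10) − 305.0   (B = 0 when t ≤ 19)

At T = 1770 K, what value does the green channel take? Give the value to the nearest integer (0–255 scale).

t = 1770/100 = 17.7; the t ≤ 66 branch applies.
G = 99.47·ln 17.7 − 161.1 = 99.47·2.8736 − 161.1 = 124.733.
Rounded: 125.

125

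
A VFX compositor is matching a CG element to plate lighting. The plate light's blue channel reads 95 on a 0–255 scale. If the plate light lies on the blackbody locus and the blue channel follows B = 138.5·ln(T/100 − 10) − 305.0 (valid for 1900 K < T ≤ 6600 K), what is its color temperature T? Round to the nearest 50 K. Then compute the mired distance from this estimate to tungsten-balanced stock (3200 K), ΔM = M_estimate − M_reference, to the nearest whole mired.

ln(t − 10) = (95 + 305.0) / 138.5 = 2.8881.
t − 10 = e^2.8881 = 17.959, so t = 27.959.
T = 100·t = 2796 K → 2800 K to the nearest 50 K.
M_estimate = 10⁶/2800 = 357.14; M_reference = 10⁶/3200 = 312.50.
ΔM = 357.14 − 312.50 = 44.64 → +45 mireds.

+45 mireds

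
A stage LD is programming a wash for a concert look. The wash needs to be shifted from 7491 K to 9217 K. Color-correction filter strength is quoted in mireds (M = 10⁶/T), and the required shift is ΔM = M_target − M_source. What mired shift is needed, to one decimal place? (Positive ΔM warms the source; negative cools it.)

M_source = 10⁶/7491 = 133.494; M_target = 10⁶/9217 = 108.495.
ΔM = 108.495 − 133.494 = -24.998 → -25.0 mireds, a cooling shift.

-25.0 mireds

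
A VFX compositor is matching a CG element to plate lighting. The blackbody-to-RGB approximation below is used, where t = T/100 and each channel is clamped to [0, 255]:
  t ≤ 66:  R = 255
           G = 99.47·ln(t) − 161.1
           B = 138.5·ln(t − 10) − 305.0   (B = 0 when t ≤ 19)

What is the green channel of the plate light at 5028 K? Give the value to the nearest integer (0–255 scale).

t = 5028/100 = 50.28; the t ≤ 66 branch applies.
G = 99.47·ln 50.28 − 161.1 = 99.47·3.9176 − 161.1 = 228.584.
Rounded: 229.

229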